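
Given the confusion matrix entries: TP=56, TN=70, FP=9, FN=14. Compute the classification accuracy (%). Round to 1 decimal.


Accuracy = (TP + TN) / (TP + TN + FP + FN) * 100
= (56 + 70) / (56 + 70 + 9 + 14)
= 126 / 149
= 0.8456
= 84.6%

84.6


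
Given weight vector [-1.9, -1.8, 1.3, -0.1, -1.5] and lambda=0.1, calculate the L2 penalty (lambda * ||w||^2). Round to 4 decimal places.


Squaring each weight:
(-1.9)^2 = 3.61
(-1.8)^2 = 3.24
1.3^2 = 1.69
(-0.1)^2 = 0.01
(-1.5)^2 = 2.25
Sum of squares = 10.8
Penalty = 0.1 * 10.8 = 1.0800

1.0800


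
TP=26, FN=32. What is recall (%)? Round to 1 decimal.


Recall = TP / (TP + FN) * 100
= 26 / (26 + 32)
= 26 / 58
= 0.4483
= 44.8%

44.8


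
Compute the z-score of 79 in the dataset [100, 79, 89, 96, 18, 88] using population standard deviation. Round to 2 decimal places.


Mean = (100 + 79 + 89 + 96 + 18 + 88) / 6 = 78.3333
Variance = sum((x_i - mean)^2) / n = 771.5556
Std = sqrt(771.5556) = 27.7769
Z = (x - mean) / std
= (79 - 78.3333) / 27.7769
= 0.6667 / 27.7769
= 0.02

0.02


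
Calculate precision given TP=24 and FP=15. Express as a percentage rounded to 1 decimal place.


Precision = TP / (TP + FP) * 100
= 24 / (24 + 15)
= 24 / 39
= 0.6154
= 61.5%

61.5


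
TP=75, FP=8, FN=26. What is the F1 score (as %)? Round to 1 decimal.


Precision = TP / (TP + FP) = 75 / 83 = 0.9036
Recall = TP / (TP + FN) = 75 / 101 = 0.7426
F1 = 2 * P * R / (P + R)
= 2 * 0.9036 * 0.7426 / (0.9036 + 0.7426)
= 1.342 / 1.6462
= 0.8152
As percentage: 81.5%

81.5


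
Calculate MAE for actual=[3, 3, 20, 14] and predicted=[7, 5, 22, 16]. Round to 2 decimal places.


Absolute errors: [4, 2, 2, 2]
Sum of absolute errors = 10
MAE = 10 / 4 = 2.50

2.50


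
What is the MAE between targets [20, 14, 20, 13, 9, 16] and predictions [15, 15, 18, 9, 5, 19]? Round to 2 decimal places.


Absolute errors: [5, 1, 2, 4, 4, 3]
Sum of absolute errors = 19
MAE = 19 / 6 = 3.17

3.17


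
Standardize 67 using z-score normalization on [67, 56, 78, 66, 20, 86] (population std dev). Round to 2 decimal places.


Mean = (67 + 56 + 78 + 66 + 20 + 86) / 6 = 62.1667
Variance = sum((x_i - mean)^2) / n = 445.4722
Std = sqrt(445.4722) = 21.1062
Z = (x - mean) / std
= (67 - 62.1667) / 21.1062
= 4.8333 / 21.1062
= 0.23

0.23


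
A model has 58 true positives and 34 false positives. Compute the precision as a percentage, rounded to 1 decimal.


Precision = TP / (TP + FP) * 100
= 58 / (58 + 34)
= 58 / 92
= 0.6304
= 63.0%

63.0


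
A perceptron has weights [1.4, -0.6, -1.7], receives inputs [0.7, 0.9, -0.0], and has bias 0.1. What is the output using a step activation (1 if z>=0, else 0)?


z = w . x + b
= 1.4*0.7 + -0.6*0.9 + -1.7*-0.0 + 0.1
= 0.98 + -0.54 + 0.0 + 0.1
= 0.44 + 0.1
= 0.54
Since z = 0.54 >= 0, output = 1

1


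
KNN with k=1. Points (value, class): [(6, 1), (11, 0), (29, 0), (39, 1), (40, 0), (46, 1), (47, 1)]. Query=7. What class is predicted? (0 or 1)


Distances from query 7:
Point 6 (class 1): distance = 1
K=1 nearest neighbors: classes = [1]
Votes for class 1: 1 / 1
Majority vote => class 1

1


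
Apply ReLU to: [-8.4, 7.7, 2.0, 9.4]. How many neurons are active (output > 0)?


ReLU(x) = max(0, x) for each element:
ReLU(-8.4) = 0
ReLU(7.7) = 7.7
ReLU(2.0) = 2.0
ReLU(9.4) = 9.4
Active neurons (>0): 3

3


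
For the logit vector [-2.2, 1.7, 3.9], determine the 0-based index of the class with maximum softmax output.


Softmax is a monotonic transformation, so it preserves the argmax.
We need to find the index of the maximum logit.
Index 0: -2.2
Index 1: 1.7
Index 2: 3.9
Maximum logit = 3.9 at index 2

2


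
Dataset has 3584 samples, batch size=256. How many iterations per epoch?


Iterations per epoch = dataset_size / batch_size
= 3584 / 256
= 14

14


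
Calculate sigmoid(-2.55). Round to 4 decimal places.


sigmoid(z) = 1 / (1 + exp(-z))
exp(-(-2.55)) = exp(2.55) = 12.8071
1 + 12.8071 = 13.8071
1 / 13.8071 = 0.0724

0.0724


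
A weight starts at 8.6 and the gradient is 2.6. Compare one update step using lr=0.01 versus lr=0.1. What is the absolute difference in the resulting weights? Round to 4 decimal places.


With lr=0.01: w_new = 8.6 - 0.01 * 2.6 = 8.574
With lr=0.1: w_new = 8.6 - 0.1 * 2.6 = 8.34
Absolute difference = |8.574 - 8.34|
= 0.2340

0.2340


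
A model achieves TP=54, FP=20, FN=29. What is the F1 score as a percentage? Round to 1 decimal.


Precision = TP / (TP + FP) = 54 / 74 = 0.7297
Recall = TP / (TP + FN) = 54 / 83 = 0.6506
F1 = 2 * P * R / (P + R)
= 2 * 0.7297 * 0.6506 / (0.7297 + 0.6506)
= 0.9495 / 1.3803
= 0.6879
As percentage: 68.8%

68.8


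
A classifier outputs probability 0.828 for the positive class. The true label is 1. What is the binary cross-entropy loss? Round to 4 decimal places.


For y=1: Loss = -log(p)
= -log(0.828)
= -(-0.1887)
= 0.1887

0.1887


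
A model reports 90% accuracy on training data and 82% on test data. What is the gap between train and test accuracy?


Gap = train_accuracy - test_accuracy
= 90 - 82
= 8%
This moderate gap may indicate mild overfitting.

8


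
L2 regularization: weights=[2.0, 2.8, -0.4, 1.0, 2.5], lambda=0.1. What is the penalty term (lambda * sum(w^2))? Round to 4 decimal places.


Squaring each weight:
2.0^2 = 4.0
2.8^2 = 7.84
(-0.4)^2 = 0.16
1.0^2 = 1.0
2.5^2 = 6.25
Sum of squares = 19.25
Penalty = 0.1 * 19.25 = 1.9250

1.9250


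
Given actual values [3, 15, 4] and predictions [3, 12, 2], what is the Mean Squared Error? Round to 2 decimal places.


Differences: [0, 3, 2]
Squared errors: [0, 9, 4]
Sum of squared errors = 13
MSE = 13 / 3 = 4.33

4.33


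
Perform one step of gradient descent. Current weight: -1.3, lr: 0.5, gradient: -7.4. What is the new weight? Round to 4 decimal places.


w_new = w_old - lr * gradient
= -1.3 - 0.5 * -7.4
= -1.3 - (-3.7)
= 2.4000

2.4000


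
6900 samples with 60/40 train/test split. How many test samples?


Train samples = 6900 * 60% = 4140
Test samples = 6900 - 4140
= 2760

2760


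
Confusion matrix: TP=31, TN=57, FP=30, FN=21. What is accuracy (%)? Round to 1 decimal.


Accuracy = (TP + TN) / (TP + TN + FP + FN) * 100
= (31 + 57) / (31 + 57 + 30 + 21)
= 88 / 139
= 0.6331
= 63.3%

63.3


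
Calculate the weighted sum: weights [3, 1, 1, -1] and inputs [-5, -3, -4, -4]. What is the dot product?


Element-wise products:
3 * -5 = -15
1 * -3 = -3
1 * -4 = -4
-1 * -4 = 4
Sum = -15 + -3 + -4 + 4
= -18

-18


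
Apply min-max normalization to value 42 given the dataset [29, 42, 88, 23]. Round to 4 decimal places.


Min = 23, Max = 88
Range = 88 - 23 = 65
Scaled = (x - min) / (max - min)
= (42 - 23) / 65
= 19 / 65
= 0.2923

0.2923


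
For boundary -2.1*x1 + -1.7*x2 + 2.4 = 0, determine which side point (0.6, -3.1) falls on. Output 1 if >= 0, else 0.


Compute -2.1 * 0.6 + -1.7 * -3.1 + 2.4
= -1.26 + 5.27 + 2.4
= 6.41
Since 6.41 >= 0, the point is on the positive side.

1


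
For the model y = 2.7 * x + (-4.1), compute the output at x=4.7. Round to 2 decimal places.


y = 2.7 * 4.7 + (-4.1)
= 12.69 + (-4.1)
= 8.59

8.59


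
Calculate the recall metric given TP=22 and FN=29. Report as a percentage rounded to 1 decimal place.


Recall = TP / (TP + FN) * 100
= 22 / (22 + 29)
= 22 / 51
= 0.4314
= 43.1%

43.1


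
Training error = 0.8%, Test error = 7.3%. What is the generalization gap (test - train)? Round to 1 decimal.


Generalization gap = test_error - train_error
= 7.3 - 0.8
= 6.5%
A moderate gap.

6.5


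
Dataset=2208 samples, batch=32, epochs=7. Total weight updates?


Iterations per epoch = 2208 / 32 = 69
Total updates = iterations_per_epoch * epochs
= 69 * 7
= 483

483


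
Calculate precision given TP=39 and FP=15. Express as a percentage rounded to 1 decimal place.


Precision = TP / (TP + FP) * 100
= 39 / (39 + 15)
= 39 / 54
= 0.7222
= 72.2%

72.2


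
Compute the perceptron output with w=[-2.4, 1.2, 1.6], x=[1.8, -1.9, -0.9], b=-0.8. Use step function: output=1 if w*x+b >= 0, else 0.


z = w . x + b
= -2.4*1.8 + 1.2*-1.9 + 1.6*-0.9 + -0.8
= -4.32 + -2.28 + -1.44 + -0.8
= -8.04 + -0.8
= -8.84
Since z = -8.84 < 0, output = 0

0


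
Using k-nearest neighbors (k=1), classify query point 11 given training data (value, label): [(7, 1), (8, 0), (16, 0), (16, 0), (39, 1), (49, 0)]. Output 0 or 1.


Distances from query 11:
Point 8 (class 0): distance = 3
K=1 nearest neighbors: classes = [0]
Votes for class 1: 0 / 1
Majority vote => class 0

0


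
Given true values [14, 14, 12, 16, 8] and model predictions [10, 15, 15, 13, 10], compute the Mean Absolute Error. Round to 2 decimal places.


Absolute errors: [4, 1, 3, 3, 2]
Sum of absolute errors = 13
MAE = 13 / 5 = 2.60

2.60


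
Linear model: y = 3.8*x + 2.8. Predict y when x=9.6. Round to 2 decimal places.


y = 3.8 * 9.6 + (2.8)
= 36.48 + (2.8)
= 39.28

39.28


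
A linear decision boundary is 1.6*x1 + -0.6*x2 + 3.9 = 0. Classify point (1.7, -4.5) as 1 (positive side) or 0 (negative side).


Compute 1.6 * 1.7 + -0.6 * -4.5 + 3.9
= 2.72 + 2.7 + 3.9
= 9.32
Since 9.32 >= 0, the point is on the positive side.

1


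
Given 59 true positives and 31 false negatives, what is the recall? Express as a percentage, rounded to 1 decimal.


Recall = TP / (TP + FN) * 100
= 59 / (59 + 31)
= 59 / 90
= 0.6556
= 65.6%

65.6


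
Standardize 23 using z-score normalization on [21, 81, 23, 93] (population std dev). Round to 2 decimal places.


Mean = (21 + 81 + 23 + 93) / 4 = 54.5
Variance = sum((x_i - mean)^2) / n = 1074.75
Std = sqrt(1074.75) = 32.7834
Z = (x - mean) / std
= (23 - 54.5) / 32.7834
= -31.5 / 32.7834
= -0.96

-0.96


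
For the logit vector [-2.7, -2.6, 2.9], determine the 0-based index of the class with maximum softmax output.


Softmax is a monotonic transformation, so it preserves the argmax.
We need to find the index of the maximum logit.
Index 0: -2.7
Index 1: -2.6
Index 2: 2.9
Maximum logit = 2.9 at index 2

2


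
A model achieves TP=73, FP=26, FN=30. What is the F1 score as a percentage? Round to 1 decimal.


Precision = TP / (TP + FP) = 73 / 99 = 0.7374
Recall = TP / (TP + FN) = 73 / 103 = 0.7087
F1 = 2 * P * R / (P + R)
= 2 * 0.7374 * 0.7087 / (0.7374 + 0.7087)
= 1.0452 / 1.4461
= 0.7228
As percentage: 72.3%

72.3


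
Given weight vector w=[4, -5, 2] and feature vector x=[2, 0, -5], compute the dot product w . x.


Element-wise products:
4 * 2 = 8
-5 * 0 = 0
2 * -5 = -10
Sum = 8 + 0 + -10
= -2

-2


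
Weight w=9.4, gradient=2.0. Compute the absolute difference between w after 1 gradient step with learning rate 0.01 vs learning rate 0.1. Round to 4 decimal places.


With lr=0.01: w_new = 9.4 - 0.01 * 2.0 = 9.38
With lr=0.1: w_new = 9.4 - 0.1 * 2.0 = 9.2
Absolute difference = |9.38 - 9.2|
= 0.1800

0.1800


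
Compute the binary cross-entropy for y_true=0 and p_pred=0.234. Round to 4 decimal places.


For y=0: Loss = -log(1-p)
= -log(1 - 0.234)
= -log(0.766)
= -(-0.2666)
= 0.2666

0.2666


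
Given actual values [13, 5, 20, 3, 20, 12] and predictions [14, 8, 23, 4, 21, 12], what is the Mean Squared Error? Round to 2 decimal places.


Differences: [-1, -3, -3, -1, -1, 0]
Squared errors: [1, 9, 9, 1, 1, 0]
Sum of squared errors = 21
MSE = 21 / 6 = 3.50

3.50


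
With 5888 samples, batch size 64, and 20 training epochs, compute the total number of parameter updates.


Iterations per epoch = 5888 / 64 = 92
Total updates = iterations_per_epoch * epochs
= 92 * 20
= 1840

1840


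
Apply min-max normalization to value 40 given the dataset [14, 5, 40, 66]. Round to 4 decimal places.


Min = 5, Max = 66
Range = 66 - 5 = 61
Scaled = (x - min) / (max - min)
= (40 - 5) / 61
= 35 / 61
= 0.5738

0.5738


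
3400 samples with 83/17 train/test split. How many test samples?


Train samples = 3400 * 83% = 2822
Test samples = 3400 - 2822
= 578

578


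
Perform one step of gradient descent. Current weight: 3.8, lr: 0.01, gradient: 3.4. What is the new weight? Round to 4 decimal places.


w_new = w_old - lr * gradient
= 3.8 - 0.01 * 3.4
= 3.8 - (0.034)
= 3.7660

3.7660


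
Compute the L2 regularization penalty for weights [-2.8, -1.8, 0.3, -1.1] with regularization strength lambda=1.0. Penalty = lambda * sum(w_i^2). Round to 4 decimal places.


Squaring each weight:
(-2.8)^2 = 7.84
(-1.8)^2 = 3.24
0.3^2 = 0.09
(-1.1)^2 = 1.21
Sum of squares = 12.38
Penalty = 1.0 * 12.38 = 12.3800

12.3800


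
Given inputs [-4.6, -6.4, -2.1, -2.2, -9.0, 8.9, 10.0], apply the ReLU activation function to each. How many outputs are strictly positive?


ReLU(x) = max(0, x) for each element:
ReLU(-4.6) = 0
ReLU(-6.4) = 0
ReLU(-2.1) = 0
ReLU(-2.2) = 0
ReLU(-9.0) = 0
ReLU(8.9) = 8.9
ReLU(10.0) = 10.0
Active neurons (>0): 2

2


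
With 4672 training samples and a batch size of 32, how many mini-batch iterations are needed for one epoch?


Iterations per epoch = dataset_size / batch_size
= 4672 / 32
= 146

146


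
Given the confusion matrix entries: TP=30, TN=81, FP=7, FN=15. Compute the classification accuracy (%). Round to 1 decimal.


Accuracy = (TP + TN) / (TP + TN + FP + FN) * 100
= (30 + 81) / (30 + 81 + 7 + 15)
= 111 / 133
= 0.8346
= 83.5%

83.5


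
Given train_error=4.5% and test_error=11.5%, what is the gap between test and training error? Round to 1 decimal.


Generalization gap = test_error - train_error
= 11.5 - 4.5
= 7.0%
A moderate gap.

7.0


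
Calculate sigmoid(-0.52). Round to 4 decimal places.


sigmoid(z) = 1 / (1 + exp(-z))
exp(-(-0.52)) = exp(0.52) = 1.682
1 + 1.682 = 2.682
1 / 2.682 = 0.3729

0.3729


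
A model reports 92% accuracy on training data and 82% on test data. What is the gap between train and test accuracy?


Gap = train_accuracy - test_accuracy
= 92 - 82
= 10%
This moderate gap may indicate mild overfitting.

10


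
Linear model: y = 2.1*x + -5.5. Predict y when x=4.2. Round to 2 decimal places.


y = 2.1 * 4.2 + (-5.5)
= 8.82 + (-5.5)
= 3.32

3.32


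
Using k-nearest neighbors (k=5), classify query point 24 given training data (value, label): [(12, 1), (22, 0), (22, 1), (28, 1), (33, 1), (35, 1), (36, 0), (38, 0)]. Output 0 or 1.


Distances from query 24:
Point 22 (class 0): distance = 2
Point 22 (class 1): distance = 2
Point 28 (class 1): distance = 4
Point 33 (class 1): distance = 9
Point 35 (class 1): distance = 11
K=5 nearest neighbors: classes = [0, 1, 1, 1, 1]
Votes for class 1: 4 / 5
Majority vote => class 1

1


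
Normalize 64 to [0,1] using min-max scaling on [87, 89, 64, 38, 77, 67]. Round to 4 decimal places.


Min = 38, Max = 89
Range = 89 - 38 = 51
Scaled = (x - min) / (max - min)
= (64 - 38) / 51
= 26 / 51
= 0.5098

0.5098


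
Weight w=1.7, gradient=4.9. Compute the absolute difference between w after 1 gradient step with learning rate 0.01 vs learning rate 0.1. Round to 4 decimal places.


With lr=0.01: w_new = 1.7 - 0.01 * 4.9 = 1.651
With lr=0.1: w_new = 1.7 - 0.1 * 4.9 = 1.21
Absolute difference = |1.651 - 1.21|
= 0.4410

0.4410


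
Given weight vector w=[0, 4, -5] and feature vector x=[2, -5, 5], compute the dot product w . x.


Element-wise products:
0 * 2 = 0
4 * -5 = -20
-5 * 5 = -25
Sum = 0 + -20 + -25
= -45

-45


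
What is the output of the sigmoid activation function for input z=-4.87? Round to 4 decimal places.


sigmoid(z) = 1 / (1 + exp(-z))
exp(-(-4.87)) = exp(4.87) = 130.3209
1 + 130.3209 = 131.3209
1 / 131.3209 = 0.0076

0.0076


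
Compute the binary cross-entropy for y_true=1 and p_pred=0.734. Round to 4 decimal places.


For y=1: Loss = -log(p)
= -log(0.734)
= -(-0.3092)
= 0.3092

0.3092


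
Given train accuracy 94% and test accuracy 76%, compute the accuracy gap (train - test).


Gap = train_accuracy - test_accuracy
= 94 - 76
= 18%
This gap suggests the model is overfitting.

18


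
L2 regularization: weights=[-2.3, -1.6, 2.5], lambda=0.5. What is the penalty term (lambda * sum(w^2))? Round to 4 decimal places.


Squaring each weight:
(-2.3)^2 = 5.29
(-1.6)^2 = 2.56
2.5^2 = 6.25
Sum of squares = 14.1
Penalty = 0.5 * 14.1 = 7.0500

7.0500


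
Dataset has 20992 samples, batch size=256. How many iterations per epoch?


Iterations per epoch = dataset_size / batch_size
= 20992 / 256
= 82

82


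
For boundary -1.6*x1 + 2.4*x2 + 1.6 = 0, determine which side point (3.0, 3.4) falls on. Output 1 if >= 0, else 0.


Compute -1.6 * 3.0 + 2.4 * 3.4 + 1.6
= -4.8 + 8.16 + 1.6
= 4.96
Since 4.96 >= 0, the point is on the positive side.

1


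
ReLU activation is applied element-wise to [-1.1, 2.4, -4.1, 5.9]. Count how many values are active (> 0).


ReLU(x) = max(0, x) for each element:
ReLU(-1.1) = 0
ReLU(2.4) = 2.4
ReLU(-4.1) = 0
ReLU(5.9) = 5.9
Active neurons (>0): 2

2


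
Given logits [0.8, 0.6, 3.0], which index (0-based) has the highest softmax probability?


Softmax is a monotonic transformation, so it preserves the argmax.
We need to find the index of the maximum logit.
Index 0: 0.8
Index 1: 0.6
Index 2: 3.0
Maximum logit = 3.0 at index 2

2


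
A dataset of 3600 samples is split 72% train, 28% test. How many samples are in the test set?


Train samples = 3600 * 72% = 2592
Test samples = 3600 - 2592
= 1008

1008


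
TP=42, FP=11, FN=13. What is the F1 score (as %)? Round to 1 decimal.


Precision = TP / (TP + FP) = 42 / 53 = 0.7925
Recall = TP / (TP + FN) = 42 / 55 = 0.7636
F1 = 2 * P * R / (P + R)
= 2 * 0.7925 * 0.7636 / (0.7925 + 0.7636)
= 1.2103 / 1.5561
= 0.7778
As percentage: 77.8%

77.8


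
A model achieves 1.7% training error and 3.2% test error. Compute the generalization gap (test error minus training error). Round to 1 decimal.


Generalization gap = test_error - train_error
= 3.2 - 1.7
= 1.5%
A small gap suggests good generalization.

1.5


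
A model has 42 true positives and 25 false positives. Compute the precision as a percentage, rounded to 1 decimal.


Precision = TP / (TP + FP) * 100
= 42 / (42 + 25)
= 42 / 67
= 0.6269
= 62.7%

62.7


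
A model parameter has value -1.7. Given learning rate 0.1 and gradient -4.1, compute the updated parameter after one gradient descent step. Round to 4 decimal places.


w_new = w_old - lr * gradient
= -1.7 - 0.1 * -4.1
= -1.7 - (-0.41)
= -1.2900

-1.2900


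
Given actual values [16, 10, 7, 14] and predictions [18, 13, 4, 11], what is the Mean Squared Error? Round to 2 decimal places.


Differences: [-2, -3, 3, 3]
Squared errors: [4, 9, 9, 9]
Sum of squared errors = 31
MSE = 31 / 4 = 7.75

7.75


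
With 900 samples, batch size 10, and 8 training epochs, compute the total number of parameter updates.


Iterations per epoch = 900 / 10 = 90
Total updates = iterations_per_epoch * epochs
= 90 * 8
= 720

720


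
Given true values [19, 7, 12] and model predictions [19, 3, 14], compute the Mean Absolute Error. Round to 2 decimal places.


Absolute errors: [0, 4, 2]
Sum of absolute errors = 6
MAE = 6 / 3 = 2.00

2.00


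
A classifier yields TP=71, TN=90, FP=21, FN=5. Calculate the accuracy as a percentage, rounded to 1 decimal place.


Accuracy = (TP + TN) / (TP + TN + FP + FN) * 100
= (71 + 90) / (71 + 90 + 21 + 5)
= 161 / 187
= 0.861
= 86.1%

86.1


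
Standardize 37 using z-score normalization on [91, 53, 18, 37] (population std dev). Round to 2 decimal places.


Mean = (91 + 53 + 18 + 37) / 4 = 49.75
Variance = sum((x_i - mean)^2) / n = 720.6875
Std = sqrt(720.6875) = 26.8456
Z = (x - mean) / std
= (37 - 49.75) / 26.8456
= -12.75 / 26.8456
= -0.47

-0.47


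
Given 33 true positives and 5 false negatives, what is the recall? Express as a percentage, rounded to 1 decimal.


Recall = TP / (TP + FN) * 100
= 33 / (33 + 5)
= 33 / 38
= 0.8684
= 86.8%

86.8


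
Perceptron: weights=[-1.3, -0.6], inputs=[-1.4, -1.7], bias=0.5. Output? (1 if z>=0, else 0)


z = w . x + b
= -1.3*-1.4 + -0.6*-1.7 + 0.5
= 1.82 + 1.02 + 0.5
= 2.84 + 0.5
= 3.34
Since z = 3.34 >= 0, output = 1

1


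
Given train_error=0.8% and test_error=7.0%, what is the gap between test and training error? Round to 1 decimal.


Generalization gap = test_error - train_error
= 7.0 - 0.8
= 6.2%
A moderate gap.

6.2


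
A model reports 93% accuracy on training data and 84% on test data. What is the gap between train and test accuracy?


Gap = train_accuracy - test_accuracy
= 93 - 84
= 9%
This moderate gap may indicate mild overfitting.

9


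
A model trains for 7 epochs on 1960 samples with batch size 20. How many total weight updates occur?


Iterations per epoch = 1960 / 20 = 98
Total updates = iterations_per_epoch * epochs
= 98 * 7
= 686

686


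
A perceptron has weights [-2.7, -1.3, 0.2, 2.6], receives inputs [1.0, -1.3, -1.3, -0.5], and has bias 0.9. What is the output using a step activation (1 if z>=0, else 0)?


z = w . x + b
= -2.7*1.0 + -1.3*-1.3 + 0.2*-1.3 + 2.6*-0.5 + 0.9
= -2.7 + 1.69 + -0.26 + -1.3 + 0.9
= -2.57 + 0.9
= -1.67
Since z = -1.67 < 0, output = 0

0


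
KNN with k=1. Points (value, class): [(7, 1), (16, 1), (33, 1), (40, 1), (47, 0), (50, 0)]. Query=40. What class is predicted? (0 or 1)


Distances from query 40:
Point 40 (class 1): distance = 0
K=1 nearest neighbors: classes = [1]
Votes for class 1: 1 / 1
Majority vote => class 1

1


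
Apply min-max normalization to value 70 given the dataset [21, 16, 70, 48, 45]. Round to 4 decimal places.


Min = 16, Max = 70
Range = 70 - 16 = 54
Scaled = (x - min) / (max - min)
= (70 - 16) / 54
= 54 / 54
= 1.0000

1.0000


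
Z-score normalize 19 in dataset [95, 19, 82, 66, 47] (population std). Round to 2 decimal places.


Mean = (95 + 19 + 82 + 66 + 47) / 5 = 61.8
Variance = sum((x_i - mean)^2) / n = 715.76
Std = sqrt(715.76) = 26.7537
Z = (x - mean) / std
= (19 - 61.8) / 26.7537
= -42.8 / 26.7537
= -1.60

-1.60


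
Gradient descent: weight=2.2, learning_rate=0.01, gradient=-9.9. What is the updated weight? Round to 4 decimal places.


w_new = w_old - lr * gradient
= 2.2 - 0.01 * -9.9
= 2.2 - (-0.099)
= 2.2990

2.2990


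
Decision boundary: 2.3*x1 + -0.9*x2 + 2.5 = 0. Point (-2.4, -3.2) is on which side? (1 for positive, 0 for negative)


Compute 2.3 * -2.4 + -0.9 * -3.2 + 2.5
= -5.52 + 2.88 + 2.5
= -0.14
Since -0.14 < 0, the point is on the negative side.

0


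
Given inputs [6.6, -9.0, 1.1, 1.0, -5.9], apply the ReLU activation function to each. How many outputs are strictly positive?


ReLU(x) = max(0, x) for each element:
ReLU(6.6) = 6.6
ReLU(-9.0) = 0
ReLU(1.1) = 1.1
ReLU(1.0) = 1.0
ReLU(-5.9) = 0
Active neurons (>0): 3

3


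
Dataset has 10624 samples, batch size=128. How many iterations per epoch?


Iterations per epoch = dataset_size / batch_size
= 10624 / 128
= 83

83


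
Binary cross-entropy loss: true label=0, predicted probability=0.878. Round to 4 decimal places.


For y=0: Loss = -log(1-p)
= -log(1 - 0.878)
= -log(0.122)
= -(-2.1037)
= 2.1037

2.1037


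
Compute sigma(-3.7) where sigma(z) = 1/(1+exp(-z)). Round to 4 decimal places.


sigmoid(z) = 1 / (1 + exp(-z))
exp(-(-3.7)) = exp(3.7) = 40.4473
1 + 40.4473 = 41.4473
1 / 41.4473 = 0.0241

0.0241


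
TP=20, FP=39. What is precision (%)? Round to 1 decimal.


Precision = TP / (TP + FP) * 100
= 20 / (20 + 39)
= 20 / 59
= 0.339
= 33.9%

33.9


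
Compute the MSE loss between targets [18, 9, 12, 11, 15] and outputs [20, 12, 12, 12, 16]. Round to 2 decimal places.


Differences: [-2, -3, 0, -1, -1]
Squared errors: [4, 9, 0, 1, 1]
Sum of squared errors = 15
MSE = 15 / 5 = 3.00

3.00


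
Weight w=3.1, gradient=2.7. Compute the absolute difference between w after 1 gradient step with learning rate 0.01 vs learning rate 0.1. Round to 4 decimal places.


With lr=0.01: w_new = 3.1 - 0.01 * 2.7 = 3.073
With lr=0.1: w_new = 3.1 - 0.1 * 2.7 = 2.83
Absolute difference = |3.073 - 2.83|
= 0.2430

0.2430


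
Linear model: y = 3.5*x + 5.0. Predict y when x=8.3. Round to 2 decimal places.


y = 3.5 * 8.3 + (5.0)
= 29.05 + (5.0)
= 34.05

34.05


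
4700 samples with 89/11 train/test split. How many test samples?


Train samples = 4700 * 89% = 4183
Test samples = 4700 - 4183
= 517

517


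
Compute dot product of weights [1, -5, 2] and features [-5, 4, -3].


Element-wise products:
1 * -5 = -5
-5 * 4 = -20
2 * -3 = -6
Sum = -5 + -20 + -6
= -31

-31


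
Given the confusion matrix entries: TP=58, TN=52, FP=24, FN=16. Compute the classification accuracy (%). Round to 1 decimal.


Accuracy = (TP + TN) / (TP + TN + FP + FN) * 100
= (58 + 52) / (58 + 52 + 24 + 16)
= 110 / 150
= 0.7333
= 73.3%

73.3


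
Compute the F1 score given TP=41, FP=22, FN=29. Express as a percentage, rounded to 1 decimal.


Precision = TP / (TP + FP) = 41 / 63 = 0.6508
Recall = TP / (TP + FN) = 41 / 70 = 0.5857
F1 = 2 * P * R / (P + R)
= 2 * 0.6508 * 0.5857 / (0.6508 + 0.5857)
= 0.7624 / 1.2365
= 0.6165
As percentage: 61.7%

61.7


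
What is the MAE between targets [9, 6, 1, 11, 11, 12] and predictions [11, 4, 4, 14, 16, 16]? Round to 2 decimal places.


Absolute errors: [2, 2, 3, 3, 5, 4]
Sum of absolute errors = 19
MAE = 19 / 6 = 3.17

3.17


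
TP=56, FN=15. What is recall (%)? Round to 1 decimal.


Recall = TP / (TP + FN) * 100
= 56 / (56 + 15)
= 56 / 71
= 0.7887
= 78.9%

78.9


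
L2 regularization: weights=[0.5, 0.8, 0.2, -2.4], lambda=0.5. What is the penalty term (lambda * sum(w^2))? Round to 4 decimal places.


Squaring each weight:
0.5^2 = 0.25
0.8^2 = 0.64
0.2^2 = 0.04
(-2.4)^2 = 5.76
Sum of squares = 6.69
Penalty = 0.5 * 6.69 = 3.3450

3.3450


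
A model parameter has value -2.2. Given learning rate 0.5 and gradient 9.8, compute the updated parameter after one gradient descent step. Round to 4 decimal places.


w_new = w_old - lr * gradient
= -2.2 - 0.5 * 9.8
= -2.2 - (4.9)
= -7.1000

-7.1000


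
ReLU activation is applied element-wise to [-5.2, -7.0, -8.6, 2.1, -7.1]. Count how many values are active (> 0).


ReLU(x) = max(0, x) for each element:
ReLU(-5.2) = 0
ReLU(-7.0) = 0
ReLU(-8.6) = 0
ReLU(2.1) = 2.1
ReLU(-7.1) = 0
Active neurons (>0): 1

1


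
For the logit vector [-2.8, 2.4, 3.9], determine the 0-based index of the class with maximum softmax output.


Softmax is a monotonic transformation, so it preserves the argmax.
We need to find the index of the maximum logit.
Index 0: -2.8
Index 1: 2.4
Index 2: 3.9
Maximum logit = 3.9 at index 2

2


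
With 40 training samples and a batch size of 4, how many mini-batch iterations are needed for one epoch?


Iterations per epoch = dataset_size / batch_size
= 40 / 4
= 10

10


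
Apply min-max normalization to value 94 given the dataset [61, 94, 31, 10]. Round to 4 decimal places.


Min = 10, Max = 94
Range = 94 - 10 = 84
Scaled = (x - min) / (max - min)
= (94 - 10) / 84
= 84 / 84
= 1.0000

1.0000


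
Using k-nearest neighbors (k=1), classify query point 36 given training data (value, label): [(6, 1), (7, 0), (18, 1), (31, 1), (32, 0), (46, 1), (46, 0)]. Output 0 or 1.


Distances from query 36:
Point 32 (class 0): distance = 4
K=1 nearest neighbors: classes = [0]
Votes for class 1: 0 / 1
Majority vote => class 0

0


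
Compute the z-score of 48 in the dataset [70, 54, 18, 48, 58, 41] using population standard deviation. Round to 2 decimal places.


Mean = (70 + 54 + 18 + 48 + 58 + 41) / 6 = 48.1667
Variance = sum((x_i - mean)^2) / n = 261.4722
Std = sqrt(261.4722) = 16.1701
Z = (x - mean) / std
= (48 - 48.1667) / 16.1701
= -0.1667 / 16.1701
= -0.01

-0.01


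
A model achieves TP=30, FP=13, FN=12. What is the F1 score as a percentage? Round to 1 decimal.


Precision = TP / (TP + FP) = 30 / 43 = 0.6977
Recall = TP / (TP + FN) = 30 / 42 = 0.7143
F1 = 2 * P * R / (P + R)
= 2 * 0.6977 * 0.7143 / (0.6977 + 0.7143)
= 0.9967 / 1.412
= 0.7059
As percentage: 70.6%

70.6


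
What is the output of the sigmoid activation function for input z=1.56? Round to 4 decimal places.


sigmoid(z) = 1 / (1 + exp(-z))
exp(-(1.56)) = exp(-1.56) = 0.2101
1 + 0.2101 = 1.2101
1 / 1.2101 = 0.8264

0.8264


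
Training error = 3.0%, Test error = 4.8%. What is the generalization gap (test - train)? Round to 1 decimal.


Generalization gap = test_error - train_error
= 4.8 - 3.0
= 1.8%
A small gap suggests good generalization.

1.8


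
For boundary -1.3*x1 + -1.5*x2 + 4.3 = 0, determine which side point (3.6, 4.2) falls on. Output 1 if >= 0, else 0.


Compute -1.3 * 3.6 + -1.5 * 4.2 + 4.3
= -4.68 + -6.3 + 4.3
= -6.68
Since -6.68 < 0, the point is on the negative side.

0


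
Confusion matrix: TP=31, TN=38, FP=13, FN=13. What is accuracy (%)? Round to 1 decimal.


Accuracy = (TP + TN) / (TP + TN + FP + FN) * 100
= (31 + 38) / (31 + 38 + 13 + 13)
= 69 / 95
= 0.7263
= 72.6%

72.6


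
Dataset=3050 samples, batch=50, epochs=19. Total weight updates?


Iterations per epoch = 3050 / 50 = 61
Total updates = iterations_per_epoch * epochs
= 61 * 19
= 1159

1159


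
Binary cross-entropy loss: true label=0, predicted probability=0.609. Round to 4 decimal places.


For y=0: Loss = -log(1-p)
= -log(1 - 0.609)
= -log(0.391)
= -(-0.939)
= 0.9390

0.9390


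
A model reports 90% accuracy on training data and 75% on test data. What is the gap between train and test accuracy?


Gap = train_accuracy - test_accuracy
= 90 - 75
= 15%
This gap suggests the model is overfitting.

15


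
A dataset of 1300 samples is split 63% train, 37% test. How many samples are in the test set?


Train samples = 1300 * 63% = 819
Test samples = 1300 - 819
= 481

481


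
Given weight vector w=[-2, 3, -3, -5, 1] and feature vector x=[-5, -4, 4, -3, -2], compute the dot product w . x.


Element-wise products:
-2 * -5 = 10
3 * -4 = -12
-3 * 4 = -12
-5 * -3 = 15
1 * -2 = -2
Sum = 10 + -12 + -12 + 15 + -2
= -1

-1


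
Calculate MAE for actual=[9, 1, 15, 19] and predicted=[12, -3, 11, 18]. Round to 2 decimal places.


Absolute errors: [3, 4, 4, 1]
Sum of absolute errors = 12
MAE = 12 / 4 = 3.00

3.00


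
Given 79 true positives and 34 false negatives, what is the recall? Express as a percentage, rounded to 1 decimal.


Recall = TP / (TP + FN) * 100
= 79 / (79 + 34)
= 79 / 113
= 0.6991
= 69.9%

69.9


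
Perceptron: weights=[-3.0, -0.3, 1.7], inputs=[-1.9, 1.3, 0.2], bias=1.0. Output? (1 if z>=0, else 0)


z = w . x + b
= -3.0*-1.9 + -0.3*1.3 + 1.7*0.2 + 1.0
= 5.7 + -0.39 + 0.34 + 1.0
= 5.65 + 1.0
= 6.65
Since z = 6.65 >= 0, output = 1

1


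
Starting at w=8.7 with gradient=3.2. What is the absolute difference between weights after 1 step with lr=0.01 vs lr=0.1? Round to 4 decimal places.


With lr=0.01: w_new = 8.7 - 0.01 * 3.2 = 8.668
With lr=0.1: w_new = 8.7 - 0.1 * 3.2 = 8.38
Absolute difference = |8.668 - 8.38|
= 0.2880

0.2880


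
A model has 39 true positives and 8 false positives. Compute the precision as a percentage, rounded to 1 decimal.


Precision = TP / (TP + FP) * 100
= 39 / (39 + 8)
= 39 / 47
= 0.8298
= 83.0%

83.0


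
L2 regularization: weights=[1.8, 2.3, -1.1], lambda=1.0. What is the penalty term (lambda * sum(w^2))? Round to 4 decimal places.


Squaring each weight:
1.8^2 = 3.24
2.3^2 = 5.29
(-1.1)^2 = 1.21
Sum of squares = 9.74
Penalty = 1.0 * 9.74 = 9.7400

9.7400


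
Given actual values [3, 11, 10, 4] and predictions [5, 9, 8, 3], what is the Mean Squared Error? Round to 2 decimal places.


Differences: [-2, 2, 2, 1]
Squared errors: [4, 4, 4, 1]
Sum of squared errors = 13
MSE = 13 / 4 = 3.25

3.25


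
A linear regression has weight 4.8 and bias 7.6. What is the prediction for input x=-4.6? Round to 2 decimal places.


y = 4.8 * -4.6 + (7.6)
= -22.08 + (7.6)
= -14.48

-14.48


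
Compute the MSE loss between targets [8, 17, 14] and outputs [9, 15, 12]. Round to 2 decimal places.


Differences: [-1, 2, 2]
Squared errors: [1, 4, 4]
Sum of squared errors = 9
MSE = 9 / 3 = 3.00

3.00


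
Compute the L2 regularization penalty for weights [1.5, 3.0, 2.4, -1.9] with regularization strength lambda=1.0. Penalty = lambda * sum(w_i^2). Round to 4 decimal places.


Squaring each weight:
1.5^2 = 2.25
3.0^2 = 9.0
2.4^2 = 5.76
(-1.9)^2 = 3.61
Sum of squares = 20.62
Penalty = 1.0 * 20.62 = 20.6200

20.6200


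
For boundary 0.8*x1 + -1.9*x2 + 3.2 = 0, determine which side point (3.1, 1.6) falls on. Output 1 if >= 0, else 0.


Compute 0.8 * 3.1 + -1.9 * 1.6 + 3.2
= 2.48 + -3.04 + 3.2
= 2.64
Since 2.64 >= 0, the point is on the positive side.

1


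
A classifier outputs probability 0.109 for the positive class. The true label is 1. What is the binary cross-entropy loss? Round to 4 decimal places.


For y=1: Loss = -log(p)
= -log(0.109)
= -(-2.2164)
= 2.2164

2.2164


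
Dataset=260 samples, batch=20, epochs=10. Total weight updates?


Iterations per epoch = 260 / 20 = 13
Total updates = iterations_per_epoch * epochs
= 13 * 10
= 130

130


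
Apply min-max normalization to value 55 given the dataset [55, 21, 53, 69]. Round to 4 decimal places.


Min = 21, Max = 69
Range = 69 - 21 = 48
Scaled = (x - min) / (max - min)
= (55 - 21) / 48
= 34 / 48
= 0.7083

0.7083


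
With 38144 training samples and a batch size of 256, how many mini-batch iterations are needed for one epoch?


Iterations per epoch = dataset_size / batch_size
= 38144 / 256
= 149

149


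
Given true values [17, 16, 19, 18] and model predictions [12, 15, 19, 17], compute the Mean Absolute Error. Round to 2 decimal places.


Absolute errors: [5, 1, 0, 1]
Sum of absolute errors = 7
MAE = 7 / 4 = 1.75

1.75


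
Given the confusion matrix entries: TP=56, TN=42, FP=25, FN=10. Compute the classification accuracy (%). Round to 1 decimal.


Accuracy = (TP + TN) / (TP + TN + FP + FN) * 100
= (56 + 42) / (56 + 42 + 25 + 10)
= 98 / 133
= 0.7368
= 73.7%

73.7


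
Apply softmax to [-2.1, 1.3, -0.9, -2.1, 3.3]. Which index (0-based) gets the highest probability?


Softmax is a monotonic transformation, so it preserves the argmax.
We need to find the index of the maximum logit.
Index 0: -2.1
Index 1: 1.3
Index 2: -0.9
Index 3: -2.1
Index 4: 3.3
Maximum logit = 3.3 at index 4

4


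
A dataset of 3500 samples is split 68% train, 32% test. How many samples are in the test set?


Train samples = 3500 * 68% = 2380
Test samples = 3500 - 2380
= 1120

1120


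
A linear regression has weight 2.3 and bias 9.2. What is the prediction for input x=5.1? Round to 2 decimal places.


y = 2.3 * 5.1 + (9.2)
= 11.73 + (9.2)
= 20.93

20.93


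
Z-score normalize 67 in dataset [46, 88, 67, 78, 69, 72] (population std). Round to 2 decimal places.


Mean = (46 + 88 + 67 + 78 + 69 + 72) / 6 = 70.0
Variance = sum((x_i - mean)^2) / n = 163.0
Std = sqrt(163.0) = 12.7671
Z = (x - mean) / std
= (67 - 70.0) / 12.7671
= -3.0 / 12.7671
= -0.23

-0.23


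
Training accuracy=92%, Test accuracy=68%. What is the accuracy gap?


Gap = train_accuracy - test_accuracy
= 92 - 68
= 24%
This large gap strongly indicates overfitting.

24


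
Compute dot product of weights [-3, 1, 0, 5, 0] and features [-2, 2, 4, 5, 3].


Element-wise products:
-3 * -2 = 6
1 * 2 = 2
0 * 4 = 0
5 * 5 = 25
0 * 3 = 0
Sum = 6 + 2 + 0 + 25 + 0
= 33

33


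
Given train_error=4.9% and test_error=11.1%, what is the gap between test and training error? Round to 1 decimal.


Generalization gap = test_error - train_error
= 11.1 - 4.9
= 6.2%
A moderate gap.

6.2


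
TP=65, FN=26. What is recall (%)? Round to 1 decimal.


Recall = TP / (TP + FN) * 100
= 65 / (65 + 26)
= 65 / 91
= 0.7143
= 71.4%

71.4


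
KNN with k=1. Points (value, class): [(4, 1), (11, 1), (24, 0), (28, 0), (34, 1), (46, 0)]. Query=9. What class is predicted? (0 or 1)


Distances from query 9:
Point 11 (class 1): distance = 2
K=1 nearest neighbors: classes = [1]
Votes for class 1: 1 / 1
Majority vote => class 1

1


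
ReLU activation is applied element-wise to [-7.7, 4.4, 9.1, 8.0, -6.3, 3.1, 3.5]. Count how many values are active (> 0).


ReLU(x) = max(0, x) for each element:
ReLU(-7.7) = 0
ReLU(4.4) = 4.4
ReLU(9.1) = 9.1
ReLU(8.0) = 8.0
ReLU(-6.3) = 0
ReLU(3.1) = 3.1
ReLU(3.5) = 3.5
Active neurons (>0): 5

5


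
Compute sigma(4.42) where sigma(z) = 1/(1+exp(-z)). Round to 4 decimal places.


sigmoid(z) = 1 / (1 + exp(-z))
exp(-(4.42)) = exp(-4.42) = 0.012
1 + 0.012 = 1.012
1 / 1.012 = 0.9881

0.9881


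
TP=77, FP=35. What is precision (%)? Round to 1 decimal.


Precision = TP / (TP + FP) * 100
= 77 / (77 + 35)
= 77 / 112
= 0.6875
= 68.8%

68.8


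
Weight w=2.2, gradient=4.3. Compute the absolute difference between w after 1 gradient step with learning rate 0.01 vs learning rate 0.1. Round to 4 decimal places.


With lr=0.01: w_new = 2.2 - 0.01 * 4.3 = 2.157
With lr=0.1: w_new = 2.2 - 0.1 * 4.3 = 1.77
Absolute difference = |2.157 - 1.77|
= 0.3870

0.3870


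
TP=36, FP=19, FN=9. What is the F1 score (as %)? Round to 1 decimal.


Precision = TP / (TP + FP) = 36 / 55 = 0.6545
Recall = TP / (TP + FN) = 36 / 45 = 0.8
F1 = 2 * P * R / (P + R)
= 2 * 0.6545 * 0.8 / (0.6545 + 0.8)
= 1.0473 / 1.4545
= 0.72
As percentage: 72.0%

72.0


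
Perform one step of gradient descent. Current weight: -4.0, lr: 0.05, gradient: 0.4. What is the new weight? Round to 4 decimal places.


w_new = w_old - lr * gradient
= -4.0 - 0.05 * 0.4
= -4.0 - (0.02)
= -4.0200

-4.0200


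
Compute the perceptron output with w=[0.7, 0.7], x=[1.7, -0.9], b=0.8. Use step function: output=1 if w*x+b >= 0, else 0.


z = w . x + b
= 0.7*1.7 + 0.7*-0.9 + 0.8
= 1.19 + -0.63 + 0.8
= 0.56 + 0.8
= 1.36
Since z = 1.36 >= 0, output = 1

1


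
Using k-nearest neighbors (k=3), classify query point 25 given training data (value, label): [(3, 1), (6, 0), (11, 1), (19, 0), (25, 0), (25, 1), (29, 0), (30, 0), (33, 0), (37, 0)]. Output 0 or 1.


Distances from query 25:
Point 25 (class 0): distance = 0
Point 25 (class 1): distance = 0
Point 29 (class 0): distance = 4
K=3 nearest neighbors: classes = [0, 1, 0]
Votes for class 1: 1 / 3
Majority vote => class 0

0


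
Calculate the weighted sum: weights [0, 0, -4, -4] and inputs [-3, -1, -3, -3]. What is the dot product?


Element-wise products:
0 * -3 = 0
0 * -1 = 0
-4 * -3 = 12
-4 * -3 = 12
Sum = 0 + 0 + 12 + 12
= 24

24


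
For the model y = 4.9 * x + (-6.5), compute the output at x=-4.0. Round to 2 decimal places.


y = 4.9 * -4.0 + (-6.5)
= -19.6 + (-6.5)
= -26.10

-26.10


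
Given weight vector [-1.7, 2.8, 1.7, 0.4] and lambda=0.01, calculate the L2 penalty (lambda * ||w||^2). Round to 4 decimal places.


Squaring each weight:
(-1.7)^2 = 2.89
2.8^2 = 7.84
1.7^2 = 2.89
0.4^2 = 0.16
Sum of squares = 13.78
Penalty = 0.01 * 13.78 = 0.1378

0.1378


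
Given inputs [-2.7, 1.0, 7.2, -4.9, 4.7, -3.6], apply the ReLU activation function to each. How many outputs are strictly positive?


ReLU(x) = max(0, x) for each element:
ReLU(-2.7) = 0
ReLU(1.0) = 1.0
ReLU(7.2) = 7.2
ReLU(-4.9) = 0
ReLU(4.7) = 4.7
ReLU(-3.6) = 0
Active neurons (>0): 3

3


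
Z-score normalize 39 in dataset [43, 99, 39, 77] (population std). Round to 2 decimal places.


Mean = (43 + 99 + 39 + 77) / 4 = 64.5
Variance = sum((x_i - mean)^2) / n = 614.75
Std = sqrt(614.75) = 24.7942
Z = (x - mean) / std
= (39 - 64.5) / 24.7942
= -25.5 / 24.7942
= -1.03

-1.03


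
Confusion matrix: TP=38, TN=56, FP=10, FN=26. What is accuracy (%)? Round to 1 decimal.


Accuracy = (TP + TN) / (TP + TN + FP + FN) * 100
= (38 + 56) / (38 + 56 + 10 + 26)
= 94 / 130
= 0.7231
= 72.3%

72.3


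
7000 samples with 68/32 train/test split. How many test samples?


Train samples = 7000 * 68% = 4760
Test samples = 7000 - 4760
= 2240

2240


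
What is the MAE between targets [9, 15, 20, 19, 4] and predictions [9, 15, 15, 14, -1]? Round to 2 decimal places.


Absolute errors: [0, 0, 5, 5, 5]
Sum of absolute errors = 15
MAE = 15 / 5 = 3.00

3.00
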